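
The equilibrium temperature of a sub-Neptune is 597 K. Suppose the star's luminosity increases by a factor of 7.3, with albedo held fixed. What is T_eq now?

T_eq ≈ 981 K

T_eq ∝ L^(1/4) · d^(−1/2).
T′ = 597 × 7.3^(1/4) = 981 K.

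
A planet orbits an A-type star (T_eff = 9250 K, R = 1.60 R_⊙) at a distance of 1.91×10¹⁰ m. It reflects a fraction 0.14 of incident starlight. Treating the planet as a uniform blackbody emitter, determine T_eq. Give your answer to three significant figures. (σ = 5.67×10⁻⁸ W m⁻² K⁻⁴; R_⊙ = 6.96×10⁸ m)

R_⋆ = 1.60 × 6.96×10⁸ = 1.11×10⁹ m.
L = 4πR_⋆²σT_⋆⁴ = 4π(1.11×10⁹)² × 5.67×10⁻⁸ × (9250)⁴ = 6.47×10²⁷ W.
S = L/(4πd²) = 1.41×10⁶ W m⁻².
Energy balance: absorbed = emitted ⇒ πR²·S(1−A) = 4πR²·σT_eq⁴, so T_eq⁴ = S(1−A)/(4σ).
T_eq = [1.41×10⁶ × 0.86 / (4 × 5.67×10⁻⁸)]^(1/4) = (5.35×10¹²)^(1/4) = 1520 K.

T_eq ≈ 1520 K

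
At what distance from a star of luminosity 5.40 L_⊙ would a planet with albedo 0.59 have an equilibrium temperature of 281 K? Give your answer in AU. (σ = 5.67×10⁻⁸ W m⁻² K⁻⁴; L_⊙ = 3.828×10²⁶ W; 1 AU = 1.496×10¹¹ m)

L = 5.40 × 3.828×10²⁶ = 2.07×10²⁷ W.
From T_eq⁴ = L(1−A)/(16πσd²): d = √[L(1−A)/(16πσT_eq⁴)].
d = √[2.07×10²⁷ × 0.41 / (16π × 5.67×10⁻⁸ × (281)⁴)] = 2.18×10¹¹ m = 1.46 AU.

d ≈ 1.46 AU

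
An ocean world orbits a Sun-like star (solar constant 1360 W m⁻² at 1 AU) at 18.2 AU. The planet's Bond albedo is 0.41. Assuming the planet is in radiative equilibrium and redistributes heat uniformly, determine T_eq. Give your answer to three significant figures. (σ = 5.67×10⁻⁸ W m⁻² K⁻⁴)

T_eq ≈ 57.2 K

Flux at 18.2 AU: S = 1360/18.2² = 4.11 W m⁻².
Energy balance: absorbed = emitted ⇒ πR²·S(1−A) = 4πR²·σT_eq⁴, so T_eq⁴ = S(1−A)/(4σ).
T_eq = [4.11 × 0.59 / (4 × 5.67×10⁻⁸)]^(1/4) = (1.07×10⁷)^(1/4) = 57.2 K.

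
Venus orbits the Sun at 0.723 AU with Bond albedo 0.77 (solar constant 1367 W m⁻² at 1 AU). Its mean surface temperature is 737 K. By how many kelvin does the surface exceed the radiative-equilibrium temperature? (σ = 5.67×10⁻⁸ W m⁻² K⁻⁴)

S = 1367/0.723² = 2615 W m⁻².
T_eq = [S(1−A)/(4σ)]^(1/4) = [2615×0.23/(4×5.67×10⁻⁸)]^(1/4) = 226.9 K.
ΔT = T_surf − T_eq = 737 − 226.9.

ΔT ≈ 510.1 K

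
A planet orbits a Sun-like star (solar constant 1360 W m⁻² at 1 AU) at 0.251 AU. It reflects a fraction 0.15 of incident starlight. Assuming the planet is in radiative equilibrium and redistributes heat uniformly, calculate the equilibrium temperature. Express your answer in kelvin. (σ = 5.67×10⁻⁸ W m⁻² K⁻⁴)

T_eq ≈ 533 K

Flux at 0.251 AU: S = 1360/0.251² = 2.16×10⁴ W m⁻².
Energy balance: absorbed = emitted ⇒ πR²·S(1−A) = 4πR²·σT_eq⁴, so T_eq⁴ = S(1−A)/(4σ).
T_eq = [2.16×10⁴ × 0.85 / (4 × 5.67×10⁻⁸)]^(1/4) = (8.09×10¹⁰)^(1/4) = 533 K.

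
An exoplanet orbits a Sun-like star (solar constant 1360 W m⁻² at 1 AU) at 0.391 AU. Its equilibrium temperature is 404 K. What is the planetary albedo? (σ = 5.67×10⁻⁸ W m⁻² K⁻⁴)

Flux at 0.391 AU: S = 1360/0.391² = 8900 W m⁻².
From T_eq⁴ = S(1−A)/(4σ): 1−A = 4σT_eq⁴/S.
1−A = 4 × 5.67×10⁻⁸ × (404)⁴ / 8900 = 0.679.

A ≈ 0.32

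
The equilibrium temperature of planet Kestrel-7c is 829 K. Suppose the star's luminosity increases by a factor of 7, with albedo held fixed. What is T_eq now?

T_eq ∝ L^(1/4) · d^(−1/2).
T′ = 829 × 7^(1/4) = 1350 K.

T_eq ≈ 1350 K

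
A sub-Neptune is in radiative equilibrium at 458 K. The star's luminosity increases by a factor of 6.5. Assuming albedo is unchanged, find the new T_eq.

T_eq ∝ L^(1/4) · d^(−1/2).
T′ = 458 × 6.5^(1/4) = 731 K.

T_eq ≈ 731 K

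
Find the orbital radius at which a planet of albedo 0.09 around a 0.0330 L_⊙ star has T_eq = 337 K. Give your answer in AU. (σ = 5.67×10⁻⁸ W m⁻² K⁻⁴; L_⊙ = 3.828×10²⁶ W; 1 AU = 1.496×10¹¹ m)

L = 0.0330 × 3.828×10²⁶ = 1.26×10²⁵ W.
From T_eq⁴ = L(1−A)/(16πσd²): d = √[L(1−A)/(16πσT_eq⁴)].
d = √[1.26×10²⁵ × 0.91 / (16π × 5.67×10⁻⁸ × (337)⁴)] = 1.77×10¹⁰ m = 0.118 AU.

d ≈ 0.118 AU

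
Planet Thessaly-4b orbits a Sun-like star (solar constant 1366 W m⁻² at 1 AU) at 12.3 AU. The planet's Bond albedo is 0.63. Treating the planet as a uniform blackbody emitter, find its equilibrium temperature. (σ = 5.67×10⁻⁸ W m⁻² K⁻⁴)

T_eq ≈ 62.0 K

Flux at 12.3 AU: S = 1366/12.3² = 9.03 W m⁻².
Energy balance: absorbed = emitted ⇒ πR²·S(1−A) = 4πR²·σT_eq⁴, so T_eq⁴ = S(1−A)/(4σ).
T_eq = [9.03 × 0.37 / (4 × 5.67×10⁻⁸)]^(1/4) = (1.47×10⁷)^(1/4) = 62.0 K.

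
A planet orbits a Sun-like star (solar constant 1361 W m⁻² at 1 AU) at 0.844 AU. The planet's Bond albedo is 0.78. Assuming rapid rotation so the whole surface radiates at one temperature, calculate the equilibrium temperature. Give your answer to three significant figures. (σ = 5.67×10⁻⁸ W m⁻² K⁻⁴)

T_eq ≈ 207 K

Flux at 0.844 AU: S = 1361/0.844² = 1910 W m⁻².
Energy balance: absorbed = emitted ⇒ πR²·S(1−A) = 4πR²·σT_eq⁴, so T_eq⁴ = S(1−A)/(4σ).
T_eq = [1910 × 0.22 / (4 × 5.67×10⁻⁸)]^(1/4) = (1.85×10⁹)^(1/4) = 207 K.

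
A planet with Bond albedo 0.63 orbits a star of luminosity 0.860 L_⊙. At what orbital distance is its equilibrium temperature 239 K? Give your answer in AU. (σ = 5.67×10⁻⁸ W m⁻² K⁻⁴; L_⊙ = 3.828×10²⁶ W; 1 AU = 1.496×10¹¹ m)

d ≈ 0.765 AU

L = 0.860 × 3.828×10²⁶ = 3.29×10²⁶ W.
From T_eq⁴ = L(1−A)/(16πσd²): d = √[L(1−A)/(16πσT_eq⁴)].
d = √[3.29×10²⁶ × 0.37 / (16π × 5.67×10⁻⁸ × (239)⁴)] = 1.14×10¹¹ m = 0.765 AU.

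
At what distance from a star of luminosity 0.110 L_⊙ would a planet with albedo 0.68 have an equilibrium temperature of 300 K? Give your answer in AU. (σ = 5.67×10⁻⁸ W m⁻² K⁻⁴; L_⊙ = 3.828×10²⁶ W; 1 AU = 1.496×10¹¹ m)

L = 0.110 × 3.828×10²⁶ = 4.21×10²⁵ W.
From T_eq⁴ = L(1−A)/(16πσd²): d = √[L(1−A)/(16πσT_eq⁴)].
d = √[4.21×10²⁵ × 0.32 / (16π × 5.67×10⁻⁸ × (300)⁴)] = 2.42×10¹⁰ m = 0.161 AU.

d ≈ 0.161 AU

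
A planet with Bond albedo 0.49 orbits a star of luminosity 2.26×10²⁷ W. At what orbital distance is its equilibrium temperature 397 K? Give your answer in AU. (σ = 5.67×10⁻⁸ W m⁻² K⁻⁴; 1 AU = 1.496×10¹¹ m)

d ≈ 0.853 AU

From T_eq⁴ = L(1−A)/(16πσd²): d = √[L(1−A)/(16πσT_eq⁴)].
d = √[2.26×10²⁷ × 0.51 / (16π × 5.67×10⁻⁸ × (397)⁴)] = 1.28×10¹¹ m = 0.853 AU.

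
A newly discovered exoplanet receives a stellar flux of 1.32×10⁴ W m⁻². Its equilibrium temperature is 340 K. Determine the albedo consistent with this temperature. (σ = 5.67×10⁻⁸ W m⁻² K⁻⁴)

From T_eq⁴ = S(1−A)/(4σ): 1−A = 4σT_eq⁴/S.
1−A = 4 × 5.67×10⁻⁸ × (340)⁴ / 1.32×10⁴ = 0.230.

A ≈ 0.77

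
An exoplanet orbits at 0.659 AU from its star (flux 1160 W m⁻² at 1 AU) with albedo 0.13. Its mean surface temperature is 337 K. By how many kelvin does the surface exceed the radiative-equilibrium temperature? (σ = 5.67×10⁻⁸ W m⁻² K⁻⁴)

ΔT ≈ 18.8 K

S = 1160/0.659² = 2671 W m⁻².
T_eq = [S(1−A)/(4σ)]^(1/4) = [2671×0.87/(4×5.67×10⁻⁸)]^(1/4) = 318.2 K.
ΔT = T_surf − T_eq = 337 − 318.2.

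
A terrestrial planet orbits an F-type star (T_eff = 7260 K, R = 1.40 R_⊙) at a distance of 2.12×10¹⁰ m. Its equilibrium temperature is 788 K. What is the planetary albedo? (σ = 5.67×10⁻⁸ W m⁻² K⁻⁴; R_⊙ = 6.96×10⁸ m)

A ≈ 0.74

R_⋆ = 1.40 × 6.96×10⁸ = 9.74×10⁸ m.
L = 4πR_⋆²σT_⋆⁴ = 4π(9.74×10⁸)² × 5.67×10⁻⁸ × (7260)⁴ = 1.88×10²⁷ W.
S = L/(4πd²) = 3.33×10⁵ W m⁻².
From T_eq⁴ = S(1−A)/(4σ): 1−A = 4σT_eq⁴/S.
1−A = 4 × 5.67×10⁻⁸ × (788)⁴ / 3.33×10⁵ = 0.263.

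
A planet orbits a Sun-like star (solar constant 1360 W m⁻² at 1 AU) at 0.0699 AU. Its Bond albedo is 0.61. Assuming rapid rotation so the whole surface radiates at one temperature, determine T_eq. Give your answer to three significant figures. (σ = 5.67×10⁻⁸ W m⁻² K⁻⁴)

Flux at 0.0699 AU: S = 1360/0.0699² = 2.78×10⁵ W m⁻².
Energy balance: absorbed = emitted ⇒ πR²·S(1−A) = 4πR²·σT_eq⁴, so T_eq⁴ = S(1−A)/(4σ).
T_eq = [2.78×10⁵ × 0.39 / (4 × 5.67×10⁻⁸)]^(1/4) = (4.79×10¹¹)^(1/4) = 832 K.

T_eq ≈ 832 K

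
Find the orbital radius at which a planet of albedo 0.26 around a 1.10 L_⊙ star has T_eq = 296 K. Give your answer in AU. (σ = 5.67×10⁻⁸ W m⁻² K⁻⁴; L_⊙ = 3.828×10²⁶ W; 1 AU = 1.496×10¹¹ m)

L = 1.10 × 3.828×10²⁶ = 4.21×10²⁶ W.
From T_eq⁴ = L(1−A)/(16πσd²): d = √[L(1−A)/(16πσT_eq⁴)].
d = √[4.21×10²⁶ × 0.74 / (16π × 5.67×10⁻⁸ × (296)⁴)] = 1.19×10¹¹ m = 0.798 AU.

d ≈ 0.798 AU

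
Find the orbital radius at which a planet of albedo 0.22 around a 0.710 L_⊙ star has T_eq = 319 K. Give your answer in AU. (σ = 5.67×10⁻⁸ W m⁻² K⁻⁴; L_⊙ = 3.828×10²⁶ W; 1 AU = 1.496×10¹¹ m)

L = 0.710 × 3.828×10²⁶ = 2.72×10²⁶ W.
From T_eq⁴ = L(1−A)/(16πσd²): d = √[L(1−A)/(16πσT_eq⁴)].
d = √[2.72×10²⁶ × 0.78 / (16π × 5.67×10⁻⁸ × (319)⁴)] = 8.48×10¹⁰ m = 0.567 AU.

d ≈ 0.567 AU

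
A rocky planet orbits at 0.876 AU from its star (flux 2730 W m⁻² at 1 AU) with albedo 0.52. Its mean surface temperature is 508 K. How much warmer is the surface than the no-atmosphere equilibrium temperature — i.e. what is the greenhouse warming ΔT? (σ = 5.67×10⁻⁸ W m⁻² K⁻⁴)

ΔT ≈ 213.4 K

S = 2730/0.876² = 3558 W m⁻².
T_eq = [S(1−A)/(4σ)]^(1/4) = [3558×0.48/(4×5.67×10⁻⁸)]^(1/4) = 294.6 K.
ΔT = T_surf − T_eq = 508 − 294.6.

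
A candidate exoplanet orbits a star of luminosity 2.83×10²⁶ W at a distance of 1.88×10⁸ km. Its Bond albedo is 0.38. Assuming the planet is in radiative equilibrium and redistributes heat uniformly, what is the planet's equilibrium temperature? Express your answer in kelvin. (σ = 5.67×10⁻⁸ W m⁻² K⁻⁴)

T_eq ≈ 204 K

d = 1.88×10⁸ km = 1.88×10¹¹ m.
Flux: S = L/(4πd²) = 2.83×10²⁶/(4π×(1.88×10¹¹)²) = 637 W m⁻².
Energy balance: absorbed = emitted ⇒ πR²·S(1−A) = 4πR²·σT_eq⁴, so T_eq⁴ = S(1−A)/(4σ).
T_eq = [637 × 0.62 / (4 × 5.67×10⁻⁸)]^(1/4) = (1.74×10⁹)^(1/4) = 204 K.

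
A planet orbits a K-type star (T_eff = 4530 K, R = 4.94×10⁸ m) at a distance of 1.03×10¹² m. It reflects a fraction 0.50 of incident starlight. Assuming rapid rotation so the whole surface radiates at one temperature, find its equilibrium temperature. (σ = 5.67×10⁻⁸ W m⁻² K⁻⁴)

T_eq ≈ 59.0 K

L = 4πR_⋆²σT_⋆⁴ = 4π(4.94×10⁸)² × 5.67×10⁻⁸ × (4530)⁴ = 7.32×10²⁵ W.
S = L/(4πd²) = 5.49 W m⁻².
Energy balance: absorbed = emitted ⇒ πR²·S(1−A) = 4πR²·σT_eq⁴, so T_eq⁴ = S(1−A)/(4σ).
T_eq = [5.49 × 0.50 / (4 × 5.67×10⁻⁸)]^(1/4) = (1.21×10⁷)^(1/4) = 59.0 K.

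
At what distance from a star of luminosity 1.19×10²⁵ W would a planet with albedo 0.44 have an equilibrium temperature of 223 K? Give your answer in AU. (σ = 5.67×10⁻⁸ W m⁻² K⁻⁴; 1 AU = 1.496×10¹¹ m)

d ≈ 0.206 AU

From T_eq⁴ = L(1−A)/(16πσd²): d = √[L(1−A)/(16πσT_eq⁴)].
d = √[1.19×10²⁵ × 0.56 / (16π × 5.67×10⁻⁸ × (223)⁴)] = 3.07×10¹⁰ m = 0.206 AU.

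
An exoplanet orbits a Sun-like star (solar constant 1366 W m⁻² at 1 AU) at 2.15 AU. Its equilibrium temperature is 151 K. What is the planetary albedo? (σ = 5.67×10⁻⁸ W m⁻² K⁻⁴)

A ≈ 0.60

Flux at 2.15 AU: S = 1366/2.15² = 296 W m⁻².
From T_eq⁴ = S(1−A)/(4σ): 1−A = 4σT_eq⁴/S.
1−A = 4 × 5.67×10⁻⁸ × (151)⁴ / 296 = 0.399.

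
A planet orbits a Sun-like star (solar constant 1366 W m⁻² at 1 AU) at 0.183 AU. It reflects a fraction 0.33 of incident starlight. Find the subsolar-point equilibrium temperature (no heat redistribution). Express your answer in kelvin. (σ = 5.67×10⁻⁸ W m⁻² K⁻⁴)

Flux at 0.183 AU: S = 1366/0.183² = 4.08×10⁴ W m⁻².
At the subsolar point the surface absorbs S(1−A) and emits σT⁴ per unit area — no factor of 4, since only the local patch is in balance.
T = [4.08×10⁴ × 0.67 / 5.67×10⁻⁸]^(1/4) = (4.82×10¹¹)^(1/4) = 833 K.

T_ss ≈ 833 K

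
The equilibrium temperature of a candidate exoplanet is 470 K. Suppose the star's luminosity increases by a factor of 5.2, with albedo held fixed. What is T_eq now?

T_eq ≈ 710 K

T_eq ∝ L^(1/4) · d^(−1/2).
T′ = 470 × 5.2^(1/4) = 710 K.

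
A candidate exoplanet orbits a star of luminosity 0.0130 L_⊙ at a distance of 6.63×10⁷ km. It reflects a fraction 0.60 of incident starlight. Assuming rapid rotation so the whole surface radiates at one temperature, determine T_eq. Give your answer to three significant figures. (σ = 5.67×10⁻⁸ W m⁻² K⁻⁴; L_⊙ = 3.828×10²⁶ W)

d = 6.63×10⁷ km = 6.63×10¹⁰ m.
L = 0.0130 × 3.828×10²⁶ = 4.98×10²⁴ W.
Flux: S = L/(4πd²) = 4.98×10²⁴/(4π×(6.63×10¹⁰)²) = 90.1 W m⁻².
Energy balance: absorbed = emitted ⇒ πR²·S(1−A) = 4πR²·σT_eq⁴, so T_eq⁴ = S(1−A)/(4σ).
T_eq = [90.1 × 0.40 / (4 × 5.67×10⁻⁸)]^(1/4) = (1.59×10⁸)^(1/4) = 112 K.

T_eq ≈ 112 K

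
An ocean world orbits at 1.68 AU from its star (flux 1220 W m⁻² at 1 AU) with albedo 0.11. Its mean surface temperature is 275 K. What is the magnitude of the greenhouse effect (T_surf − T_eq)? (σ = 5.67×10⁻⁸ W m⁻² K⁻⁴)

ΔT ≈ 72.1 K

S = 1220/1.68² = 432.3 W m⁻².
T_eq = [S(1−A)/(4σ)]^(1/4) = [432.3×0.89/(4×5.67×10⁻⁸)]^(1/4) = 202.9 K.
ΔT = T_surf − T_eq = 275 − 202.9.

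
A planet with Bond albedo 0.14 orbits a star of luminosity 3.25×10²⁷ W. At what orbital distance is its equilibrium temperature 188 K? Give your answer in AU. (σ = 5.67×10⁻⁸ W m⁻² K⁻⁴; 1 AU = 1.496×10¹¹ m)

From T_eq⁴ = L(1−A)/(16πσd²): d = √[L(1−A)/(16πσT_eq⁴)].
d = √[3.25×10²⁷ × 0.86 / (16π × 5.67×10⁻⁸ × (188)⁴)] = 8.86×10¹¹ m = 5.92 AU.

d ≈ 5.92 AU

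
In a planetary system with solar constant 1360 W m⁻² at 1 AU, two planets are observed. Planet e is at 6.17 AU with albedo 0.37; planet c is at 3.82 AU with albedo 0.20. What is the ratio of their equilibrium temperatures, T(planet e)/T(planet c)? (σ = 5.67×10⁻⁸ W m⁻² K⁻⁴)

T_eq = [S₀(1−A)/(4σd²)]^(1/4), so T ∝ (1−A)^(1/4) / √d.
T₁ = [1360×0.63/(4×5.67×10⁻⁸×6.17²)]^(1/4) = 99.81 K.
T₂ = [1360×0.80/(4×5.67×10⁻⁸×3.82²)]^(1/4) = 134.65 K.

T₁/T₂ ≈ 0.741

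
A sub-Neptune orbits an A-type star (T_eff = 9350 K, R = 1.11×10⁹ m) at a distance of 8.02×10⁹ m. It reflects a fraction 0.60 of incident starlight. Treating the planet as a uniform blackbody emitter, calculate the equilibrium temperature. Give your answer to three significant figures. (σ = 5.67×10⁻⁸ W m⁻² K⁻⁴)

T_eq ≈ 1960 K

L = 4πR_⋆²σT_⋆⁴ = 4π(1.11×10⁹)² × 5.67×10⁻⁸ × (9350)⁴ = 6.71×10²⁷ W.
S = L/(4πd²) = 8.30×10⁶ W m⁻².
Energy balance: absorbed = emitted ⇒ πR²·S(1−A) = 4πR²·σT_eq⁴, so T_eq⁴ = S(1−A)/(4σ).
T_eq = [8.30×10⁶ × 0.40 / (4 × 5.67×10⁻⁸)]^(1/4) = (1.46×10¹³)^(1/4) = 1960 K.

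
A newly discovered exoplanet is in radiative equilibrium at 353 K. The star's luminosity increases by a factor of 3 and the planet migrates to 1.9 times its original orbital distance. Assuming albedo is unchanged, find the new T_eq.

T_eq ≈ 337 K

T_eq ∝ L^(1/4) · d^(−1/2).
T′ = 353 × 3^(1/4) / 1.9^(1/2) = 337 K.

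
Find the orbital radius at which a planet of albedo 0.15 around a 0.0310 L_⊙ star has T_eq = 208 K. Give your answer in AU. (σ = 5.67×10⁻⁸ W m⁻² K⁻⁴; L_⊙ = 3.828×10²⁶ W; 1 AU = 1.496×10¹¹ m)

L = 0.0310 × 3.828×10²⁶ = 1.19×10²⁵ W.
From T_eq⁴ = L(1−A)/(16πσd²): d = √[L(1−A)/(16πσT_eq⁴)].
d = √[1.19×10²⁵ × 0.85 / (16π × 5.67×10⁻⁸ × (208)⁴)] = 4.35×10¹⁰ m = 0.291 AU.

d ≈ 0.291 AU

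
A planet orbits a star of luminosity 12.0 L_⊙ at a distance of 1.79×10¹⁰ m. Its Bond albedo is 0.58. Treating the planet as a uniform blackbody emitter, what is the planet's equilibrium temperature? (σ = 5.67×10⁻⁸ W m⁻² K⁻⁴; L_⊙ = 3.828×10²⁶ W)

L = 12.0 × 3.828×10²⁶ = 4.59×10²⁷ W.
Flux: S = L/(4πd²) = 4.59×10²⁷/(4π×(1.79×10¹⁰)²) = 1.14×10⁶ W m⁻².
Energy balance: absorbed = emitted ⇒ πR²·S(1−A) = 4πR²·σT_eq⁴, so T_eq⁴ = S(1−A)/(4σ).
T_eq = [1.14×10⁶ × 0.42 / (4 × 5.67×10⁻⁸)]^(1/4) = (2.11×10¹²)^(1/4) = 1210 K.

T_eq ≈ 1210 K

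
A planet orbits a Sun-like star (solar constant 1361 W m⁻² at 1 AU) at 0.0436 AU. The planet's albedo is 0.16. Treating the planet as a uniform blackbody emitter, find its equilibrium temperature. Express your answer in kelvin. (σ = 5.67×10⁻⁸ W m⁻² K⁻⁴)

T_eq ≈ 1280 K

Flux at 0.0436 AU: S = 1361/0.0436² = 7.16×10⁵ W m⁻².
Energy balance: absorbed = emitted ⇒ πR²·S(1−A) = 4πR²·σT_eq⁴, so T_eq⁴ = S(1−A)/(4σ).
T_eq = [7.16×10⁵ × 0.84 / (4 × 5.67×10⁻⁸)]^(1/4) = (2.65×10¹²)^(1/4) = 1280 K.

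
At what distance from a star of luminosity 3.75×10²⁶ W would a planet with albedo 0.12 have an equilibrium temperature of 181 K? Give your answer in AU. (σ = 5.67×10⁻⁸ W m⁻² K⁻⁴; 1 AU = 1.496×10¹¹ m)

d ≈ 2.20 AU

From T_eq⁴ = L(1−A)/(16πσd²): d = √[L(1−A)/(16πσT_eq⁴)].
d = √[3.75×10²⁶ × 0.88 / (16π × 5.67×10⁻⁸ × (181)⁴)] = 3.28×10¹¹ m = 2.20 AU.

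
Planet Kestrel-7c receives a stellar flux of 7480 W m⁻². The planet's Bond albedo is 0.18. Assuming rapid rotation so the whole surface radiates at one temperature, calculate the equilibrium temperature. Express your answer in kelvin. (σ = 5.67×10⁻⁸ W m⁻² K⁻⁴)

Energy balance: absorbed = emitted ⇒ πR²·S(1−A) = 4πR²·σT_eq⁴, so T_eq⁴ = S(1−A)/(4σ).
T_eq = [7480 × 0.82 / (4 × 5.67×10⁻⁸)]^(1/4) = (2.70×10¹⁰)^(1/4) = 406 K.

T_eq ≈ 406 K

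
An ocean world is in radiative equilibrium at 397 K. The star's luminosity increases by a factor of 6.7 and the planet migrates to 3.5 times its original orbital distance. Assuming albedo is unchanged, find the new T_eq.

T_eq ∝ L^(1/4) · d^(−1/2).
T′ = 397 × 6.7^(1/4) / 3.5^(1/2) = 341 K.

T_eq ≈ 341 K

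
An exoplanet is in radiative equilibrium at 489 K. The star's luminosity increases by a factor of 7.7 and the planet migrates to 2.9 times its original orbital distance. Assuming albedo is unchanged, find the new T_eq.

T_eq ∝ L^(1/4) · d^(−1/2).
T′ = 489 × 7.7^(1/4) / 2.9^(1/2) = 478 K.

T_eq ≈ 478 K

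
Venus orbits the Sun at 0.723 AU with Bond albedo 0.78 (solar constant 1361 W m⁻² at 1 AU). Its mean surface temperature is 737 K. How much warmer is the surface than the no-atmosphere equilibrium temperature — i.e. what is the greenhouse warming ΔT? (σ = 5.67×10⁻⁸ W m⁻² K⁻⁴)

S = 1361/0.723² = 2604 W m⁻².
T_eq = [S(1−A)/(4σ)]^(1/4) = [2604×0.22/(4×5.67×10⁻⁸)]^(1/4) = 224.2 K.
ΔT = T_surf − T_eq = 737 − 224.2.

ΔT ≈ 512.8 K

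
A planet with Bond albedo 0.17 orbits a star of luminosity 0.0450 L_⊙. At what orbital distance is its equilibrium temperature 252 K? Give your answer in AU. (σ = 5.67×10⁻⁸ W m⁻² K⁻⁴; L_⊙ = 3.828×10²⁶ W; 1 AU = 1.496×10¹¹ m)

L = 0.0450 × 3.828×10²⁶ = 1.72×10²⁵ W.
From T_eq⁴ = L(1−A)/(16πσd²): d = √[L(1−A)/(16πσT_eq⁴)].
d = √[1.72×10²⁵ × 0.83 / (16π × 5.67×10⁻⁸ × (252)⁴)] = 3.53×10¹⁰ m = 0.236 AU.

d ≈ 0.236 AU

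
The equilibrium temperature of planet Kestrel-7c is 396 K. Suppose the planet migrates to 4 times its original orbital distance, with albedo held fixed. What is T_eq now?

T_eq ∝ L^(1/4) · d^(−1/2).
T′ = 396 / 4^(1/2) = 198 K.

T_eq ≈ 198 K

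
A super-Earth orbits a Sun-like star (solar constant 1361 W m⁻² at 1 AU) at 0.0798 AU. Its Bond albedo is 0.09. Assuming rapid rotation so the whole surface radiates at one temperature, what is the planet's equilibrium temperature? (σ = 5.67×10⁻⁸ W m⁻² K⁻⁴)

Flux at 0.0798 AU: S = 1361/0.0798² = 2.14×10⁵ W m⁻².
Energy balance: absorbed = emitted ⇒ πR²·S(1−A) = 4πR²·σT_eq⁴, so T_eq⁴ = S(1−A)/(4σ).
T_eq = [2.14×10⁵ × 0.91 / (4 × 5.67×10⁻⁸)]^(1/4) = (8.58×10¹¹)^(1/4) = 962 K.

T_eq ≈ 962 K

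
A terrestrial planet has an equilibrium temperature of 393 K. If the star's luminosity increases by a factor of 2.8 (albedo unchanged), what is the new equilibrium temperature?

T_eq ∝ L^(1/4) · d^(−1/2).
T′ = 393 × 2.8^(1/4) = 508 K.

T_eq ≈ 508 K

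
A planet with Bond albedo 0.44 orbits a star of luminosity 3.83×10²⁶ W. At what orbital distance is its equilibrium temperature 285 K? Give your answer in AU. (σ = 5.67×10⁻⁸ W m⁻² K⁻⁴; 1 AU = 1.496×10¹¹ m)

From T_eq⁴ = L(1−A)/(16πσd²): d = √[L(1−A)/(16πσT_eq⁴)].
d = √[3.83×10²⁶ × 0.56 / (16π × 5.67×10⁻⁸ × (285)⁴)] = 1.07×10¹¹ m = 0.714 AU.

d ≈ 0.714 AU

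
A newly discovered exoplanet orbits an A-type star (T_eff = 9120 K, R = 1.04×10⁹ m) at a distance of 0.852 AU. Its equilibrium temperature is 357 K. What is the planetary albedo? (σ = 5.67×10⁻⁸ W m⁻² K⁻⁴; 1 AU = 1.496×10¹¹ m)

d = 0.852 AU = 1.27×10¹¹ m.
L = 4πR_⋆²σT_⋆⁴ = 4π(1.04×10⁹)² × 5.67×10⁻⁸ × (9120)⁴ = 5.33×10²⁷ W.
S = L/(4πd²) = 2.61×10⁴ W m⁻².
From T_eq⁴ = S(1−A)/(4σ): 1−A = 4σT_eq⁴/S.
1−A = 4 × 5.67×10⁻⁸ × (357)⁴ / 2.61×10⁴ = 0.141.

A ≈ 0.86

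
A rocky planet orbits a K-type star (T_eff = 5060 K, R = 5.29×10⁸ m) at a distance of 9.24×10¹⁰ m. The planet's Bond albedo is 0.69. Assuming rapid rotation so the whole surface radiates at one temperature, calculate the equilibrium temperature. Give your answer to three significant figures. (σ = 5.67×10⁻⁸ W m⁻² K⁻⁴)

L = 4πR_⋆²σT_⋆⁴ = 4π(5.29×10⁸)² × 5.67×10⁻⁸ × (5060)⁴ = 1.31×10²⁶ W.
S = L/(4πd²) = 1220 W m⁻².
Energy balance: absorbed = emitted ⇒ πR²·S(1−A) = 4πR²·σT_eq⁴, so T_eq⁴ = S(1−A)/(4σ).
T_eq = [1220 × 0.31 / (4 × 5.67×10⁻⁸)]^(1/4) = (1.67×10⁹)^(1/4) = 202 K.

T_eq ≈ 202 K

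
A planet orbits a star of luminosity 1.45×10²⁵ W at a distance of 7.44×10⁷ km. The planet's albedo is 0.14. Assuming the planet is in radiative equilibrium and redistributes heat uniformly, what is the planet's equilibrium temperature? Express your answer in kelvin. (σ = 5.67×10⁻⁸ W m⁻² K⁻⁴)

T_eq ≈ 168 K

d = 7.44×10⁷ km = 7.44×10¹⁰ m.
Flux: S = L/(4πd²) = 1.45×10²⁵/(4π×(7.44×10¹⁰)²) = 208 W m⁻².
Energy balance: absorbed = emitted ⇒ πR²·S(1−A) = 4πR²·σT_eq⁴, so T_eq⁴ = S(1−A)/(4σ).
T_eq = [208 × 0.86 / (4 × 5.67×10⁻⁸)]^(1/4) = (7.90×10⁸)^(1/4) = 168 K.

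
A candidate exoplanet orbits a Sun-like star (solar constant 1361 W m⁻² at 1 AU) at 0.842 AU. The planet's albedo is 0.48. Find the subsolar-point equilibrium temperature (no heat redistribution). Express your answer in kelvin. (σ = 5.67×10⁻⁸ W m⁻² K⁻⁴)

T_ss ≈ 364 K

Flux at 0.842 AU: S = 1361/0.842² = 1920 W m⁻².
At the subsolar point the surface absorbs S(1−A) and emits σT⁴ per unit area — no factor of 4, since only the local patch is in balance.
T = [1920 × 0.52 / 5.67×10⁻⁸]^(1/4) = (1.76×10¹⁰)^(1/4) = 364 K.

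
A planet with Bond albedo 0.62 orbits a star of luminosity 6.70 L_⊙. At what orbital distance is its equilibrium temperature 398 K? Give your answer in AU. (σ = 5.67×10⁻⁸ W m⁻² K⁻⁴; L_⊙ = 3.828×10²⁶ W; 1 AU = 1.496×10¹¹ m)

d ≈ 0.780 AU

L = 6.70 × 3.828×10²⁶ = 2.56×10²⁷ W.
From T_eq⁴ = L(1−A)/(16πσd²): d = √[L(1−A)/(16πσT_eq⁴)].
d = √[2.56×10²⁷ × 0.38 / (16π × 5.67×10⁻⁸ × (398)⁴)] = 1.17×10¹¹ m = 0.780 AU.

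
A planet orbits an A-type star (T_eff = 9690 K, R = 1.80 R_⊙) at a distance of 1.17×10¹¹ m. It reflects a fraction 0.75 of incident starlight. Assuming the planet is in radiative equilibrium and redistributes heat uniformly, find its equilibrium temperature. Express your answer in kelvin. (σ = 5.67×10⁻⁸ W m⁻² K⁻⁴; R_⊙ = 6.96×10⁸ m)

T_eq ≈ 501 K

R_⋆ = 1.80 × 6.96×10⁸ = 1.25×10⁹ m.
L = 4πR_⋆²σT_⋆⁴ = 4π(1.25×10⁹)² × 5.67×10⁻⁸ × (9690)⁴ = 9.86×10²⁷ W.
S = L/(4πd²) = 5.73×10⁴ W m⁻².
Energy balance: absorbed = emitted ⇒ πR²·S(1−A) = 4πR²·σT_eq⁴, so T_eq⁴ = S(1−A)/(4σ).
T_eq = [5.73×10⁴ × 0.25 / (4 × 5.67×10⁻⁸)]^(1/4) = (6.32×10¹⁰)^(1/4) = 501 K.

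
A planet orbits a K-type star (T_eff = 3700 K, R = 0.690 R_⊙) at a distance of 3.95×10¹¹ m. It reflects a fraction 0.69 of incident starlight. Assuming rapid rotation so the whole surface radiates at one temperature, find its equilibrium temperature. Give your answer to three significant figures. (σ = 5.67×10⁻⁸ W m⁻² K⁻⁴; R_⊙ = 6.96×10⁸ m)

R_⋆ = 0.690 × 6.96×10⁸ = 4.80×10⁸ m.
L = 4πR_⋆²σT_⋆⁴ = 4π(4.80×10⁸)² × 5.67×10⁻⁸ × (3700)⁴ = 3.08×10²⁵ W.
S = L/(4πd²) = 15.7 W m⁻².
Energy balance: absorbed = emitted ⇒ πR²·S(1−A) = 4πR²·σT_eq⁴, so T_eq⁴ = S(1−A)/(4σ).
T_eq = [15.7 × 0.31 / (4 × 5.67×10⁻⁸)]^(1/4) = (2.15×10⁷)^(1/4) = 68.1 K.

T_eq ≈ 68.1 K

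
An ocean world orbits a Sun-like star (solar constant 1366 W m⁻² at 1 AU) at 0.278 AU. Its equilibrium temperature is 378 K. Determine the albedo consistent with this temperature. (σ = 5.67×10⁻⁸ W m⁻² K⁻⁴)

A ≈ 0.74

Flux at 0.278 AU: S = 1366/0.278² = 1.77×10⁴ W m⁻².
From T_eq⁴ = S(1−A)/(4σ): 1−A = 4σT_eq⁴/S.
1−A = 4 × 5.67×10⁻⁸ × (378)⁴ / 1.77×10⁴ = 0.262.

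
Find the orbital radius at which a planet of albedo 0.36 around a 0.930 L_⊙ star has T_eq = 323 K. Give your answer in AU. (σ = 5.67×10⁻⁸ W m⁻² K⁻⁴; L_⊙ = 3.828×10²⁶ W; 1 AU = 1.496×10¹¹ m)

d ≈ 0.573 AU

L = 0.930 × 3.828×10²⁶ = 3.56×10²⁶ W.
From T_eq⁴ = L(1−A)/(16πσd²): d = √[L(1−A)/(16πσT_eq⁴)].
d = √[3.56×10²⁶ × 0.64 / (16π × 5.67×10⁻⁸ × (323)⁴)] = 8.57×10¹⁰ m = 0.573 AU.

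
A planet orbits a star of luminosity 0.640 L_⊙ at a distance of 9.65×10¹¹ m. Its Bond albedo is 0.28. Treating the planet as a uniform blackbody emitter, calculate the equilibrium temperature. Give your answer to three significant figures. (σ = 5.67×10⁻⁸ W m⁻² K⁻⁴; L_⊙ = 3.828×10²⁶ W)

L = 0.640 × 3.828×10²⁶ = 2.45×10²⁶ W.
Flux: S = L/(4πd²) = 2.45×10²⁶/(4π×(9.65×10¹¹)²) = 20.9 W m⁻².
Energy balance: absorbed = emitted ⇒ πR²·S(1−A) = 4πR²·σT_eq⁴, so T_eq⁴ = S(1−A)/(4σ).
T_eq = [20.9 × 0.72 / (4 × 5.67×10⁻⁸)]^(1/4) = (6.65×10⁷)^(1/4) = 90.3 K.

T_eq ≈ 90.3 K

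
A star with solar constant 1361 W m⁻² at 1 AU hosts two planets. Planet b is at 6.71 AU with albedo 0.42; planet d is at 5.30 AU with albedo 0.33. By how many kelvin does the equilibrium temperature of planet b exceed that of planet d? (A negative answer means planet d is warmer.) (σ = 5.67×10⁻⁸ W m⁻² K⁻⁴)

ΔT ≈ -15.6 K

T_eq = [S₀(1−A)/(4σd²)]^(1/4), so T ∝ (1−A)^(1/4) / √d.
T₁ = [1361×0.58/(4×5.67×10⁻⁸×6.71²)]^(1/4) = 93.77 K.
T₂ = [1361×0.67/(4×5.67×10⁻⁸×5.30²)]^(1/4) = 109.38 K.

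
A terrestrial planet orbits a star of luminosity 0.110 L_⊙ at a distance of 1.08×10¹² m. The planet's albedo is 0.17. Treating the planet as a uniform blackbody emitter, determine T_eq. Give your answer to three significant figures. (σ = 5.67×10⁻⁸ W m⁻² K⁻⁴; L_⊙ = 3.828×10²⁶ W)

L = 0.110 × 3.828×10²⁶ = 4.21×10²⁵ W.
Flux: S = L/(4πd²) = 4.21×10²⁵/(4π×(1.08×10¹²)²) = 2.87 W m⁻².
Energy balance: absorbed = emitted ⇒ πR²·S(1−A) = 4πR²·σT_eq⁴, so T_eq⁴ = S(1−A)/(4σ).
T_eq = [2.87 × 0.83 / (4 × 5.67×10⁻⁸)]^(1/4) = (1.05×10⁷)^(1/4) = 56.9 K.

T_eq ≈ 56.9 K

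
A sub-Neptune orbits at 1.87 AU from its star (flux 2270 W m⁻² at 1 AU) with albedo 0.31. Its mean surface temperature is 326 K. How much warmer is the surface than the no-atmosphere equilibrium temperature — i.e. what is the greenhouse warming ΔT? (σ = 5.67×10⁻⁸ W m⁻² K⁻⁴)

ΔT ≈ 115.2 K

S = 2270/1.87² = 649.1 W m⁻².
T_eq = [S(1−A)/(4σ)]^(1/4) = [649.1×0.69/(4×5.67×10⁻⁸)]^(1/4) = 210.8 K.
ΔT = T_surf − T_eq = 326 − 210.8.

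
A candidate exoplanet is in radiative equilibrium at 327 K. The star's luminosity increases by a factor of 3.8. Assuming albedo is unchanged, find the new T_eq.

T_eq ≈ 457 K

T_eq ∝ L^(1/4) · d^(−1/2).
T′ = 327 × 3.8^(1/4) = 457 K.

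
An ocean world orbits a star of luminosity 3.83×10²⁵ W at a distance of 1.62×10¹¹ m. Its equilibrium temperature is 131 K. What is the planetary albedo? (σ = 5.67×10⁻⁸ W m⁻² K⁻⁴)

A ≈ 0.42

Flux: S = L/(4πd²) = 3.83×10²⁵/(4π×(1.62×10¹¹)²) = 116 W m⁻².
From T_eq⁴ = S(1−A)/(4σ): 1−A = 4σT_eq⁴/S.
1−A = 4 × 5.67×10⁻⁸ × (131)⁴ / 116 = 0.575.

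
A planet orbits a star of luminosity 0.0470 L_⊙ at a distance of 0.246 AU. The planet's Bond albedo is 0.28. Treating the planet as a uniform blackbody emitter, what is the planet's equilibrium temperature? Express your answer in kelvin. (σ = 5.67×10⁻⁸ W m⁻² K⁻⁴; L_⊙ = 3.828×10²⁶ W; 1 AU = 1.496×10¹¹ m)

T_eq ≈ 241 K

d = 0.246 AU = 3.68×10¹⁰ m.
L = 0.0470 × 3.828×10²⁶ = 1.80×10²⁵ W.
Flux: S = L/(4πd²) = 1.80×10²⁵/(4π×(3.68×10¹⁰)²) = 1060 W m⁻².
Energy balance: absorbed = emitted ⇒ πR²·S(1−A) = 4πR²·σT_eq⁴, so T_eq⁴ = S(1−A)/(4σ).
T_eq = [1060 × 0.72 / (4 × 5.67×10⁻⁸)]^(1/4) = (3.36×10⁹)^(1/4) = 241 K.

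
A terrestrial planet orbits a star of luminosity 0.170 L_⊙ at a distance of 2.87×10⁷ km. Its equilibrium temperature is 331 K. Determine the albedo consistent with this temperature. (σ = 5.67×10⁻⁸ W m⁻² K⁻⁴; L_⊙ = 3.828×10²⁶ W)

d = 2.87×10⁷ km = 2.87×10¹⁰ m.
L = 0.170 × 3.828×10²⁶ = 6.51×10²⁵ W.
Flux: S = L/(4πd²) = 6.51×10²⁵/(4π×(2.87×10¹⁰)²) = 6290 W m⁻².
From T_eq⁴ = S(1−A)/(4σ): 1−A = 4σT_eq⁴/S.
1−A = 4 × 5.67×10⁻⁸ × (331)⁴ / 6290 = 0.433.

A ≈ 0.57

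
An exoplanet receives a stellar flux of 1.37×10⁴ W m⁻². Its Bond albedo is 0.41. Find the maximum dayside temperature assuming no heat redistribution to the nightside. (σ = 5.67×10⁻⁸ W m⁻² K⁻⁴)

T_ss ≈ 614 K

With no redistribution each surface element balances locally: S(1−A) = σT⁴.
T = [1.37×10⁴ × 0.59 / 5.67×10⁻⁸]^(1/4) = (1.43×10¹¹)^(1/4) = 614 K.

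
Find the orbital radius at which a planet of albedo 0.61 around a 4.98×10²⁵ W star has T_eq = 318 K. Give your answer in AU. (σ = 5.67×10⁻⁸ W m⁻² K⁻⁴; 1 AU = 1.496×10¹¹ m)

d ≈ 0.173 AU

From T_eq⁴ = L(1−A)/(16πσd²): d = √[L(1−A)/(16πσT_eq⁴)].
d = √[4.98×10²⁵ × 0.39 / (16π × 5.67×10⁻⁸ × (318)⁴)] = 2.58×10¹⁰ m = 0.173 AU.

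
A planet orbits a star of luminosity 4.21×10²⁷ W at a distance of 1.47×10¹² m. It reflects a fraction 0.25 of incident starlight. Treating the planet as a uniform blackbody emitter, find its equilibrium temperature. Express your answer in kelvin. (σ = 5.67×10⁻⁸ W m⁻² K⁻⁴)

Flux: S = L/(4πd²) = 4.21×10²⁷/(4π×(1.47×10¹²)²) = 155 W m⁻².
Energy balance: absorbed = emitted ⇒ πR²·S(1−A) = 4πR²·σT_eq⁴, so T_eq⁴ = S(1−A)/(4σ).
T_eq = [155 × 0.75 / (4 × 5.67×10⁻⁸)]^(1/4) = (5.13×10⁸)^(1/4) = 150 K.

T_eq ≈ 150 K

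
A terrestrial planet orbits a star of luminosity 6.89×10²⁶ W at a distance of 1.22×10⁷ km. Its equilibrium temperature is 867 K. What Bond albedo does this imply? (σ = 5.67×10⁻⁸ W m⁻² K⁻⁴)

d = 1.22×10⁷ km = 1.22×10¹⁰ m.
Flux: S = L/(4πd²) = 6.89×10²⁶/(4π×(1.22×10¹⁰)²) = 3.68×10⁵ W m⁻².
From T_eq⁴ = S(1−A)/(4σ): 1−A = 4σT_eq⁴/S.
1−A = 4 × 5.67×10⁻⁸ × (867)⁴ / 3.68×10⁵ = 0.348.

A ≈ 0.65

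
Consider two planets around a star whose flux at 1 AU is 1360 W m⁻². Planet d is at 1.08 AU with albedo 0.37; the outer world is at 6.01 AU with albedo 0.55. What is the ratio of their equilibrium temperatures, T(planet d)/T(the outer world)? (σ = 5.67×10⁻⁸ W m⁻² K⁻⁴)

T_eq = [S₀(1−A)/(4σd²)]^(1/4), so T ∝ (1−A)^(1/4) / √d.
T₁ = [1360×0.63/(4×5.67×10⁻⁸×1.08²)]^(1/4) = 238.56 K.
T₂ = [1360×0.45/(4×5.67×10⁻⁸×6.01²)]^(1/4) = 92.97 K.

T₁/T₂ ≈ 2.566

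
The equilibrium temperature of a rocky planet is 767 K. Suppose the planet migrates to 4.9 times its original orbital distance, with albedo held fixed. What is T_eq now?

T_eq ≈ 346 K

T_eq ∝ L^(1/4) · d^(−1/2).
T′ = 767 / 4.9^(1/2) = 346 K.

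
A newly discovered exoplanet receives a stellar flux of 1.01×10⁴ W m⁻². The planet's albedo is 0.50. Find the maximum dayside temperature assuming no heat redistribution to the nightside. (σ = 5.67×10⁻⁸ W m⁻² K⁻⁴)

T_ss ≈ 546 K

With no redistribution each surface element balances locally: S(1−A) = σT⁴.
T = [1.01×10⁴ × 0.50 / 5.67×10⁻⁸]^(1/4) = (8.91×10¹⁰)^(1/4) = 546 K.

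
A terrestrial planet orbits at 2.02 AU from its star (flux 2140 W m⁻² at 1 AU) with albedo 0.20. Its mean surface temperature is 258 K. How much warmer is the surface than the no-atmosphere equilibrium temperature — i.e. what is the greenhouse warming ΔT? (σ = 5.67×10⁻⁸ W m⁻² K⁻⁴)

ΔT ≈ 50.6 K

S = 2140/2.02² = 524.5 W m⁻².
T_eq = [S(1−A)/(4σ)]^(1/4) = [524.5×0.80/(4×5.67×10⁻⁸)]^(1/4) = 207.4 K.
ΔT = T_surf − T_eq = 258 − 207.4.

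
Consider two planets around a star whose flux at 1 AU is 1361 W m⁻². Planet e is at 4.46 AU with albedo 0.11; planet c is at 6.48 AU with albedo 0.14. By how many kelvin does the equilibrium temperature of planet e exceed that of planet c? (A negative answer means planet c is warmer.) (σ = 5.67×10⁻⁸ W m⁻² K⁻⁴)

ΔT ≈ 22.7 K

T_eq = [S₀(1−A)/(4σd²)]^(1/4), so T ∝ (1−A)^(1/4) / √d.
T₁ = [1361×0.89/(4×5.67×10⁻⁸×4.46²)]^(1/4) = 128.01 K.
T₂ = [1361×0.86/(4×5.67×10⁻⁸×6.48²)]^(1/4) = 105.29 K.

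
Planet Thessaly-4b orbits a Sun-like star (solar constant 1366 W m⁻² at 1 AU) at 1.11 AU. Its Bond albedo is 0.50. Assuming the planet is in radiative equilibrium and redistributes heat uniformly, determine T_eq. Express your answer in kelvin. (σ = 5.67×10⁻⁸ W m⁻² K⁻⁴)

Flux at 1.11 AU: S = 1366/1.11² = 1110 W m⁻².
Energy balance: absorbed = emitted ⇒ πR²·S(1−A) = 4πR²·σT_eq⁴, so T_eq⁴ = S(1−A)/(4σ).
T_eq = [1110 × 0.50 / (4 × 5.67×10⁻⁸)]^(1/4) = (2.44×10⁹)^(1/4) = 222 K.

T_eq ≈ 222 K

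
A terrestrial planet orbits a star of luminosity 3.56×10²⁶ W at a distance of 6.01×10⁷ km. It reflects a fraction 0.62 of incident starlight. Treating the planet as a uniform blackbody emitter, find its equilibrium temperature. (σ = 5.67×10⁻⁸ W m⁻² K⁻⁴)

T_eq ≈ 339 K

d = 6.01×10⁷ km = 6.01×10¹⁰ m.
Flux: S = L/(4πd²) = 3.56×10²⁶/(4π×(6.01×10¹⁰)²) = 7840 W m⁻².
Energy balance: absorbed = emitted ⇒ πR²·S(1−A) = 4πR²·σT_eq⁴, so T_eq⁴ = S(1−A)/(4σ).
T_eq = [7840 × 0.38 / (4 × 5.67×10⁻⁸)]^(1/4) = (1.31×10¹⁰)^(1/4) = 339 K.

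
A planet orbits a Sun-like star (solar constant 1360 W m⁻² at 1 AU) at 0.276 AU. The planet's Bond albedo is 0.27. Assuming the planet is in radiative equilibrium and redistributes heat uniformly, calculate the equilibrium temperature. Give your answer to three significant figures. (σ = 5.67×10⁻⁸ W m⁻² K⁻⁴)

Flux at 0.276 AU: S = 1360/0.276² = 1.79×10⁴ W m⁻².
Energy balance: absorbed = emitted ⇒ πR²·S(1−A) = 4πR²·σT_eq⁴, so T_eq⁴ = S(1−A)/(4σ).
T_eq = [1.79×10⁴ × 0.73 / (4 × 5.67×10⁻⁸)]^(1/4) = (5.75×10¹⁰)^(1/4) = 490 K.

T_eq ≈ 490 K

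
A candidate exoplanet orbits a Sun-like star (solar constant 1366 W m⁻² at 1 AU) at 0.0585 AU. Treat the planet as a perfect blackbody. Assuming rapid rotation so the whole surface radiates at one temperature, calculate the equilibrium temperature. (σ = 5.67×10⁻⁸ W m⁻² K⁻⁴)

T_eq ≈ 1150 K

Flux at 0.0585 AU: S = 1366/0.0585² = 3.99×10⁵ W m⁻².
Energy balance: absorbed = emitted ⇒ πR²·S(1−A) = 4πR²·σT_eq⁴, so T_eq⁴ = S(1−A)/(4σ).
T_eq = [3.99×10⁵ × 1.00 / (4 × 5.67×10⁻⁸)]^(1/4) = (1.76×10¹²)^(1/4) = 1150 K.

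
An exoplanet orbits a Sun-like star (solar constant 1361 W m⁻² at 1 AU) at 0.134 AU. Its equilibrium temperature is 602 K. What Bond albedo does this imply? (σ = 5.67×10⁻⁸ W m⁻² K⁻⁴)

A ≈ 0.61

Flux at 0.134 AU: S = 1361/0.134² = 7.58×10⁴ W m⁻².
From T_eq⁴ = S(1−A)/(4σ): 1−A = 4σT_eq⁴/S.
1−A = 4 × 5.67×10⁻⁸ × (602)⁴ / 7.58×10⁴ = 0.393.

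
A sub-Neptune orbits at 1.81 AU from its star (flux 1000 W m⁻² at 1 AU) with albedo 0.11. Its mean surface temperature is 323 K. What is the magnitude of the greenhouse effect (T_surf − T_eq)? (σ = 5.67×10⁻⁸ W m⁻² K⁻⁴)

ΔT ≈ 137.0 K

S = 1000/1.81² = 305.2 W m⁻².
T_eq = [S(1−A)/(4σ)]^(1/4) = [305.2×0.89/(4×5.67×10⁻⁸)]^(1/4) = 186.0 K.
ΔT = T_surf − T_eq = 323 − 186.0.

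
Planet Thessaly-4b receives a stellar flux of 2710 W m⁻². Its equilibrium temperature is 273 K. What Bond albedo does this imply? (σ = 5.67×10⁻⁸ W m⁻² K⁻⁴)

From T_eq⁴ = S(1−A)/(4σ): 1−A = 4σT_eq⁴/S.
1−A = 4 × 5.67×10⁻⁸ × (273)⁴ / 2710 = 0.465.

A ≈ 0.54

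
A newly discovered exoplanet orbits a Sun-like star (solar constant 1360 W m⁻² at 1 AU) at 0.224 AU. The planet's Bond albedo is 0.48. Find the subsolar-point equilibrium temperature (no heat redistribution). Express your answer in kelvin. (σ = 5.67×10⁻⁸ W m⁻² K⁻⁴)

Flux at 0.224 AU: S = 1360/0.224² = 2.71×10⁴ W m⁻².
At the subsolar point the surface absorbs S(1−A) and emits σT⁴ per unit area — no factor of 4, since only the local patch is in balance.
T = [2.71×10⁴ × 0.52 / 5.67×10⁻⁸]^(1/4) = (2.49×10¹¹)^(1/4) = 706 K.

T_ss ≈ 706 K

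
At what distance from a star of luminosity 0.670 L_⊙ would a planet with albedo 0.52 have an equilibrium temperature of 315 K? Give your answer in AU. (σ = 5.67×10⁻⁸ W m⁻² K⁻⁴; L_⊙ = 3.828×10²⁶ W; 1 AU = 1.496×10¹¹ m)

L = 0.670 × 3.828×10²⁶ = 2.56×10²⁶ W.
From T_eq⁴ = L(1−A)/(16πσd²): d = √[L(1−A)/(16πσT_eq⁴)].
d = √[2.56×10²⁶ × 0.48 / (16π × 5.67×10⁻⁸ × (315)⁴)] = 6.62×10¹⁰ m = 0.443 AU.

d ≈ 0.443 AU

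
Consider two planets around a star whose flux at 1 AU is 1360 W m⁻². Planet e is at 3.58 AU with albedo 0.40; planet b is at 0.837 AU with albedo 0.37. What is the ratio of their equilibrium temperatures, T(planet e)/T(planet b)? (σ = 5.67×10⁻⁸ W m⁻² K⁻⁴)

T₁/T₂ ≈ 0.478

T_eq = [S₀(1−A)/(4σd²)]^(1/4), so T ∝ (1−A)^(1/4) / √d.
T₁ = [1360×0.60/(4×5.67×10⁻⁸×3.58²)]^(1/4) = 129.44 K.
T₂ = [1360×0.63/(4×5.67×10⁻⁸×0.837²)]^(1/4) = 270.99 K.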